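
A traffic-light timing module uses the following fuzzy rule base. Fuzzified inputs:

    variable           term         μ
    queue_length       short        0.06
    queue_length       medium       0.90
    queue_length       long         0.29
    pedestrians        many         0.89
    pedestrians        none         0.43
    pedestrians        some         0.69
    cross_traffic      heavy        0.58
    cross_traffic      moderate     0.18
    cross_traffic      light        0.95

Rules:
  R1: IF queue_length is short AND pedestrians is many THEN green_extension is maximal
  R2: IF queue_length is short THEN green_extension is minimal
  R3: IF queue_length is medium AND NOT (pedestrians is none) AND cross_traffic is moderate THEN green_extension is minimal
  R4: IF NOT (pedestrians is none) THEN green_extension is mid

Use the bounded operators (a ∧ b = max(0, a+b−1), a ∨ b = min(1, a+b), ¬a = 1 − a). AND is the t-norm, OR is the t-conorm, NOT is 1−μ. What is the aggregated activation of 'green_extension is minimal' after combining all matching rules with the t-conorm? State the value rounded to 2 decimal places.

R1: short=0.06, many=0.89; AND[max(0, a+b−1)] → w = 0.00
R2: short=0.06 → w = 0.06
R3: medium=0.90, ¬none=1−0.43=0.57, moderate=0.18; AND[max(0, a+b−1)] → w = 0.00
R4: ¬none=1−0.43=0.57 → w = 0.57
Rules with consequent 'minimal': {R2, R3} → strengths 0.06, 0.00
Aggregate via t-conorm [min(1, a+b)]: 0.06

0.06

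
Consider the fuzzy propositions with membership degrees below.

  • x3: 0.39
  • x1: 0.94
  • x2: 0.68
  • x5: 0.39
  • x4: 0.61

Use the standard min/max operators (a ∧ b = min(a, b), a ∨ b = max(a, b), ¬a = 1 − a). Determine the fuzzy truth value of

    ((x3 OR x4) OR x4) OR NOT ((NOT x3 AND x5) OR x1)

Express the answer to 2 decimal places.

x3 OR x4 = max(a, b) on (0.39, 0.61) = 0.61
(x3 OR x4) OR x4 = max(a, b) on (0.61, 0.61) = 0.61
NOT x3 = 1 − 0.39 = 0.61
NOT x3 AND x5 = min(a, b) on (0.61, 0.39) = 0.39
(NOT x3 AND x5) OR x1 = max(a, b) on (0.39, 0.94) = 0.94
NOT ((NOT x3 AND x5) OR x1) = 1 − 0.94 = 0.06
((x3 OR x4) OR x4) OR NOT ((NOT x3 AND x5) OR x1) = max(a, b) on (0.61, 0.06) = 0.61

0.61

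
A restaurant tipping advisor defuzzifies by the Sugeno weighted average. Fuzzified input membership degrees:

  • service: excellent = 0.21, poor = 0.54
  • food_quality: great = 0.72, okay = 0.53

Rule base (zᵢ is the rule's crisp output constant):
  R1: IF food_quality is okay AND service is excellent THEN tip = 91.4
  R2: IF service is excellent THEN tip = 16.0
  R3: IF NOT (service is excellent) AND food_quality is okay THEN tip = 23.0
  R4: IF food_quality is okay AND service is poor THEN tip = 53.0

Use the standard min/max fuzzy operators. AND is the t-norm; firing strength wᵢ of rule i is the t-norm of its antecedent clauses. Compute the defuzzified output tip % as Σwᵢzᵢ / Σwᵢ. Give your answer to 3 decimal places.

R1 (z=91.4): okay=0.53, excellent=0.21; AND[min(a, b)] → w = 0.21
R2 (z=16.0): excellent=0.21 → w = 0.21
R3 (z=23.0): ¬excellent=1−0.21=0.79, okay=0.53; AND[min(a, b)] → w = 0.53
R4 (z=53.0): okay=0.53, poor=0.54; AND[min(a, b)] → w = 0.53
Weighted average = (0.21·91.4 + 0.21·16.0 + 0.53·23.0 + 0.53·53.0) / (0.21 + 0.21 + 0.53 + 0.53)
  = 62.8340 / 1.4800 = 42.455

42.455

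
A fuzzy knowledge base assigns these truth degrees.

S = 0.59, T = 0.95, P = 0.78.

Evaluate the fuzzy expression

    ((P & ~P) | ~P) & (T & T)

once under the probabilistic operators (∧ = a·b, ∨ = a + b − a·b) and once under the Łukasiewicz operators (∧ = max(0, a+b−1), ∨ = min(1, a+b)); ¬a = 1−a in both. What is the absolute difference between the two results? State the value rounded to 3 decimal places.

0.199

Under probabilistic:
  ~P = 1 − 0.7800 = 0.2200
  P & ~P = a·b on (0.7800, 0.2200) = 0.1716
  ~P = 1 − 0.7800 = 0.2200
  (P & ~P) | ~P = a + b − a·b on (0.1716, 0.2200) = 0.3538
  T & T = a·b on (0.9500, 0.9500) = 0.9025
  ((P & ~P) | ~P) & (T & T) = a·b on (0.3538, 0.9025) = 0.3193
  → value = 0.3193
Under Łukasiewicz:
  ~P = 1 − 0.78 = 0.22
  P & ~P = max(0, a+b−1) on (0.78, 0.22) = 0.00
  ~P = 1 − 0.78 = 0.22
  (P & ~P) | ~P = min(1, a+b) on (0.00, 0.22) = 0.22
  T & T = max(0, a+b−1) on (0.95, 0.95) = 0.90
  ((P & ~P) | ~P) & (T & T) = max(0, a+b−1) on (0.22, 0.90) = 0.12
  → value = 0.1200
|0.3193 − 0.1200| = 0.199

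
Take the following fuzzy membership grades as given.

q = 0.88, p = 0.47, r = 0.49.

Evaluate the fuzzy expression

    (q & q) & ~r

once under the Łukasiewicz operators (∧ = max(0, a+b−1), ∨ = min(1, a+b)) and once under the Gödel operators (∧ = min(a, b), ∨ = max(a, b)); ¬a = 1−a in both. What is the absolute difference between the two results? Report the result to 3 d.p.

0.240

Under Łukasiewicz:
  q & q = max(0, a+b−1) on (0.88, 0.88) = 0.76
  ~r = 1 − 0.49 = 0.51
  (q & q) & ~r = max(0, a+b−1) on (0.76, 0.51) = 0.27
  → value = 0.2700
Under Gödel:
  q & q = min(a, b) on (0.88, 0.88) = 0.88
  ~r = 1 − 0.49 = 0.51
  (q & q) & ~r = min(a, b) on (0.88, 0.51) = 0.51
  → value = 0.5100
|0.2700 − 0.5100| = 0.240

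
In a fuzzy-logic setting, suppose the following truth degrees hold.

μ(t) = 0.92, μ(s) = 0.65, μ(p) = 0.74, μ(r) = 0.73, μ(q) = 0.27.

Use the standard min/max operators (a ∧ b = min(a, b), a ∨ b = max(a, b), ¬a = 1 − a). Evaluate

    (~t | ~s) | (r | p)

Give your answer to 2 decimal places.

~t = 1 − 0.92 = 0.08
~s = 1 − 0.65 = 0.35
~t | ~s = max(a, b) on (0.08, 0.35) = 0.35
r | p = max(a, b) on (0.73, 0.74) = 0.74
(~t | ~s) | (r | p) = max(a, b) on (0.35, 0.74) = 0.74

0.74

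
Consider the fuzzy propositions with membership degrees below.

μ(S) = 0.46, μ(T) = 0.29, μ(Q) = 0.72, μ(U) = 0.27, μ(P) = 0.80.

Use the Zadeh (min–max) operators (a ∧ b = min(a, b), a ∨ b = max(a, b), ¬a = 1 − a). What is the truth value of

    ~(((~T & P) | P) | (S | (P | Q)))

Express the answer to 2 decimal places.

~T = 1 − 0.29 = 0.71
~T & P = min(a, b) on (0.71, 0.80) = 0.71
(~T & P) | P = max(a, b) on (0.71, 0.80) = 0.80
P | Q = max(a, b) on (0.80, 0.72) = 0.80
S | (P | Q) = max(a, b) on (0.46, 0.80) = 0.80
((~T & P) | P) | (S | (P | Q)) = max(a, b) on (0.80, 0.80) = 0.80
~(((~T & P) | P) | (S | (P | Q))) = 1 − 0.80 = 0.20

0.20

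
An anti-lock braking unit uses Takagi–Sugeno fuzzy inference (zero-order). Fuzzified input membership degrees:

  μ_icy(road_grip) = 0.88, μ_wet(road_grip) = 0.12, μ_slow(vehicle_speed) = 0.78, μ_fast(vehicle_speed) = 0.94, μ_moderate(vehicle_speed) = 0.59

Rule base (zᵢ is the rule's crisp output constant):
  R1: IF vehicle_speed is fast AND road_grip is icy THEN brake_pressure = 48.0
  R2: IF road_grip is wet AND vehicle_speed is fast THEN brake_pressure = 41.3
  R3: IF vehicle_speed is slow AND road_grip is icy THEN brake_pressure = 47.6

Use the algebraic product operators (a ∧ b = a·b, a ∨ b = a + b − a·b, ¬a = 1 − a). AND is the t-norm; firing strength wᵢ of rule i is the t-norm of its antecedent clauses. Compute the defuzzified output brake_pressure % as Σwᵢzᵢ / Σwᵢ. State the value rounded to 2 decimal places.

47.37

R1 (z=48.0): fast=0.94, icy=0.88; AND[a·b] → w = 0.8272
R2 (z=41.3): wet=0.12, fast=0.94; AND[a·b] → w = 0.1128
R3 (z=47.6): slow=0.78, icy=0.88; AND[a·b] → w = 0.6864
Weighted average = (0.8272·48.0 + 0.1128·41.3 + 0.6864·47.6) / (0.8272 + 0.1128 + 0.6864)
  = 77.0369 / 1.6264 = 47.37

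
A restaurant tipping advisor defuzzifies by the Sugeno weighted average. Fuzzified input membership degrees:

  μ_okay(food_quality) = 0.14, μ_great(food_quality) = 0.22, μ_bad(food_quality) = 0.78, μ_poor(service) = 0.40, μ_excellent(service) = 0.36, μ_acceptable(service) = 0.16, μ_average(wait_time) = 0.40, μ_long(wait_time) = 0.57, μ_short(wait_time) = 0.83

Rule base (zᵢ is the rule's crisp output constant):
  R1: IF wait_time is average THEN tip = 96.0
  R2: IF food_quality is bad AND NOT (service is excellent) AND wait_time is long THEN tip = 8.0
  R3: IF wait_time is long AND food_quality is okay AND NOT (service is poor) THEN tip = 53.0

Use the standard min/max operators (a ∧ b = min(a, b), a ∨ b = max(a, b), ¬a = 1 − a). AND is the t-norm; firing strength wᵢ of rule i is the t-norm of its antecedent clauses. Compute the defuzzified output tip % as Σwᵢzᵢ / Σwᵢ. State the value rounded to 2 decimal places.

R1 (z=96.0): average=0.40 → w = 0.40
R2 (z=8.0): bad=0.78, ¬excellent=1−0.36=0.64, long=0.57; AND[min(a, b)] → w = 0.57
R3 (z=53.0): long=0.57, okay=0.14, ¬poor=1−0.40=0.60; AND[min(a, b)] → w = 0.14
Weighted average = (0.40·96.0 + 0.57·8.0 + 0.14·53.0) / (0.40 + 0.57 + 0.14)
  = 50.3800 / 1.1100 = 45.39

45.39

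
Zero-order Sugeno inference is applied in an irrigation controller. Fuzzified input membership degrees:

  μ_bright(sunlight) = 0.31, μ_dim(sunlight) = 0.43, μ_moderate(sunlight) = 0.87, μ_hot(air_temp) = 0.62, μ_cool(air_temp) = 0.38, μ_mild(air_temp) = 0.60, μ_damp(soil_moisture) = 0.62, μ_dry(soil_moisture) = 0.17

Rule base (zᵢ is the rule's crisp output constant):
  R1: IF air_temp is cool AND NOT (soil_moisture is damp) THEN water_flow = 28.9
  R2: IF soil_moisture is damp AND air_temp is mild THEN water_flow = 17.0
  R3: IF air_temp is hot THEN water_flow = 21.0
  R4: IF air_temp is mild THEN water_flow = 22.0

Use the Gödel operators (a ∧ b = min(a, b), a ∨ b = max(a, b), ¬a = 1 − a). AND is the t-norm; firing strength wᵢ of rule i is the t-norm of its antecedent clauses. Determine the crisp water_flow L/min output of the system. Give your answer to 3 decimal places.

21.546

R1 (z=28.9): cool=0.38, ¬damp=1−0.62=0.38; AND[min(a, b)] → w = 0.38
R2 (z=17.0): damp=0.62, mild=0.60; AND[min(a, b)] → w = 0.60
R3 (z=21.0): hot=0.62 → w = 0.62
R4 (z=22.0): mild=0.60 → w = 0.60
Weighted average = (0.38·28.9 + 0.60·17.0 + 0.62·21.0 + 0.60·22.0) / (0.38 + 0.60 + 0.62 + 0.60)
  = 47.4020 / 2.2000 = 21.546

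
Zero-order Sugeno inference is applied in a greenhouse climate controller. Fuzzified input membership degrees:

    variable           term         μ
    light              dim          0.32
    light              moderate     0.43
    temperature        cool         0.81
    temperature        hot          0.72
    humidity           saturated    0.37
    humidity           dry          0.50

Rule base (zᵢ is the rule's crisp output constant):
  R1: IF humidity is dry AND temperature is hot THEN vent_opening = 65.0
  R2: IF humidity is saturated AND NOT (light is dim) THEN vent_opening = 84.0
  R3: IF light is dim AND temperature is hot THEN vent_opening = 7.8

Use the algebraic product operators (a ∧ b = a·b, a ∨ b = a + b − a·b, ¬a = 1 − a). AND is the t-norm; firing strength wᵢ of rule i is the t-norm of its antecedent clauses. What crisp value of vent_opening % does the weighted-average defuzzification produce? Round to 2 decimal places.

55.03

R1 (z=65.0): dry=0.50, hot=0.72; AND[a·b] → w = 0.3600
R2 (z=84.0): saturated=0.37, ¬dim=1−0.32=0.68; AND[a·b] → w = 0.2516
R3 (z=7.8): dim=0.32, hot=0.72; AND[a·b] → w = 0.2304
Weighted average = (0.3600·65.0 + 0.2516·84.0 + 0.2304·7.8) / (0.3600 + 0.2516 + 0.2304)
  = 46.3315 / 0.8420 = 55.03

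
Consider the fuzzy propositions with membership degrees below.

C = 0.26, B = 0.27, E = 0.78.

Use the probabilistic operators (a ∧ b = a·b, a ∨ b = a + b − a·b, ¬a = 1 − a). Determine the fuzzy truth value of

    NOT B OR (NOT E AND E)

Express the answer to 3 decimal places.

NOT B = 1 − 0.2700 = 0.7300
NOT E = 1 − 0.7800 = 0.2200
NOT E AND E = a·b on (0.2200, 0.7800) = 0.1716
NOT B OR (NOT E AND E) = a + b − a·b on (0.7300, 0.1716) = 0.7763

0.776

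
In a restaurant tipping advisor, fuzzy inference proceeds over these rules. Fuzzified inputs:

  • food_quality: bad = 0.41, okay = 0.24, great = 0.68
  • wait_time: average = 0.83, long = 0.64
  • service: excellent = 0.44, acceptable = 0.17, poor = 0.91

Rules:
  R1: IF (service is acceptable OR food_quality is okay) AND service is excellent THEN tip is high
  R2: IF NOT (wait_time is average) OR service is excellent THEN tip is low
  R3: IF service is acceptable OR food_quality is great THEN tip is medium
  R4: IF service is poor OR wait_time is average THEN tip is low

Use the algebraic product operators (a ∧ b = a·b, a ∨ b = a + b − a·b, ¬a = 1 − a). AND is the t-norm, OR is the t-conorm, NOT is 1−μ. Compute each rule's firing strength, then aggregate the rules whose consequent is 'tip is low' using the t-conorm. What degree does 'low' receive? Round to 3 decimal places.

R1: (acceptable=0.17 OR okay=0.24) = 0.3692; AND[a·b] with excellent=0.44 → w = 0.1624
R2: ¬average=1−0.83=0.17, excellent=0.44; OR[a + b − a·b] → w = 0.5352
R3: acceptable=0.17, great=0.68; OR[a + b − a·b] → w = 0.7344
R4: poor=0.91, average=0.83; OR[a + b − a·b] → w = 0.9847
Rules with consequent 'low': {R2, R4} → strengths 0.5352, 0.9847
Aggregate via t-conorm [a + b − a·b]: 0.9929

0.993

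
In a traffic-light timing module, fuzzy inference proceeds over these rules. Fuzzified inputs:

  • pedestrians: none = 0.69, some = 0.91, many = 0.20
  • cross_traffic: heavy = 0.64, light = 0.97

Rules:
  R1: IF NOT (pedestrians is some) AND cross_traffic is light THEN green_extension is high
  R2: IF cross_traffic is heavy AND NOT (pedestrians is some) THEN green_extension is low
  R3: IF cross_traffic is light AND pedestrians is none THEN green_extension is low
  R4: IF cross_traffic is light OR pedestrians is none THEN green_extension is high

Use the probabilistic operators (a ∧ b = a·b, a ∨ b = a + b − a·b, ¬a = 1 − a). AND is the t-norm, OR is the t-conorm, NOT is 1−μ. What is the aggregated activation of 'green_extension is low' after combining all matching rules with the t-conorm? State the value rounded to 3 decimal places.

R1: ¬some=1−0.91=0.09, light=0.97; AND[a·b] → w = 0.0873
R2: heavy=0.64, ¬some=1−0.91=0.09; AND[a·b] → w = 0.0576
R3: light=0.97, none=0.69; AND[a·b] → w = 0.6693
R4: light=0.97, none=0.69; OR[a + b − a·b] → w = 0.9907
Rules with consequent 'low': {R2, R3} → strengths 0.0576, 0.6693
Aggregate via t-conorm [a + b − a·b]: 0.6883

0.688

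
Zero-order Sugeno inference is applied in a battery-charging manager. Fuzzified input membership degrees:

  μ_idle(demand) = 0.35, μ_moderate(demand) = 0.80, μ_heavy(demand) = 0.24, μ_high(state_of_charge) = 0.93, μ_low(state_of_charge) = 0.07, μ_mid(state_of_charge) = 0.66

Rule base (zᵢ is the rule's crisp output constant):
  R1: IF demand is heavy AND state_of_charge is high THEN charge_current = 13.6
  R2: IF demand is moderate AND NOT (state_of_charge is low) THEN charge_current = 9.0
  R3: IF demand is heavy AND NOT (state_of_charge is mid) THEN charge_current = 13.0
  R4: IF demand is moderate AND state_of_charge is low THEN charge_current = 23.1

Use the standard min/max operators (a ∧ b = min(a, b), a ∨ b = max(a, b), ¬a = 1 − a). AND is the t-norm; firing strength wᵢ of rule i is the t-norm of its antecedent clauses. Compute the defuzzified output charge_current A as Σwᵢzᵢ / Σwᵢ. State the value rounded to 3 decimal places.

R1 (z=13.6): heavy=0.24, high=0.93; AND[min(a, b)] → w = 0.24
R2 (z=9.0): moderate=0.80, ¬low=1−0.07=0.93; AND[min(a, b)] → w = 0.80
R3 (z=13.0): heavy=0.24, ¬mid=1−0.66=0.34; AND[min(a, b)] → w = 0.24
R4 (z=23.1): moderate=0.80, low=0.07; AND[min(a, b)] → w = 0.07
Weighted average = (0.24·13.6 + 0.80·9.0 + 0.24·13.0 + 0.07·23.1) / (0.24 + 0.80 + 0.24 + 0.07)
  = 15.2010 / 1.3500 = 11.260

11.260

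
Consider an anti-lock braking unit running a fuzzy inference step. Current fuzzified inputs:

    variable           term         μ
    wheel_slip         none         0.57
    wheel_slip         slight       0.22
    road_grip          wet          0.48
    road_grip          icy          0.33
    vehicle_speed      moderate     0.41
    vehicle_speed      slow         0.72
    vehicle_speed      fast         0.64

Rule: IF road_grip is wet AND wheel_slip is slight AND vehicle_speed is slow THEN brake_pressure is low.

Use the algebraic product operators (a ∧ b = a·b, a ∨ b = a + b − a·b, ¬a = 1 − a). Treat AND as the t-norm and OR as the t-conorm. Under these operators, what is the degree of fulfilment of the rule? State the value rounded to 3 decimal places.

firing strength: wet=0.48, slight=0.22, slow=0.72; AND[a·b] → w = 0.0760

0.076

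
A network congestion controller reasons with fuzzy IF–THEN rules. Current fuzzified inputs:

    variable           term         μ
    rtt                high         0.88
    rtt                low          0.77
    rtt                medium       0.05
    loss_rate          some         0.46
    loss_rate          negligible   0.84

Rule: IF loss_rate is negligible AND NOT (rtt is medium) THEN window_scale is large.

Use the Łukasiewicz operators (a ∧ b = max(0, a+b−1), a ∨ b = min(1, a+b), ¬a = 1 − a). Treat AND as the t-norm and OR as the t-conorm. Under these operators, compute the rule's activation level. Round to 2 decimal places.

0.79

firing strength: negligible=0.84, ¬medium=1−0.05=0.95; AND[max(0, a+b−1)] → w = 0.79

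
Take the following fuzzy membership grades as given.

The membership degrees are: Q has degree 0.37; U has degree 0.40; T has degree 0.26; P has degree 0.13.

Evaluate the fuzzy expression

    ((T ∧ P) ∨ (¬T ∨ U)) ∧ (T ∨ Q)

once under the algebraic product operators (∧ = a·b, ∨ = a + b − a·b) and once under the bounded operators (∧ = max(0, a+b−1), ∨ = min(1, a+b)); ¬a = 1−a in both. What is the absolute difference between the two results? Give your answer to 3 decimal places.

0.177

Under algebraic product:
  T ∧ P = a·b on (0.2600, 0.1300) = 0.0338
  ¬T = 1 − 0.2600 = 0.7400
  ¬T ∨ U = a + b − a·b on (0.7400, 0.4000) = 0.8440
  (T ∧ P) ∨ (¬T ∨ U) = a + b − a·b on (0.0338, 0.8440) = 0.8493
  T ∨ Q = a + b − a·b on (0.2600, 0.3700) = 0.5338
  ((T ∧ P) ∨ (¬T ∨ U)) ∧ (T ∨ Q) = a·b on (0.8493, 0.5338) = 0.4533
  → value = 0.4533
Under bounded:
  T ∧ P = max(0, a+b−1) on (0.26, 0.13) = 0.00
  ¬T = 1 − 0.26 = 0.74
  ¬T ∨ U = min(1, a+b) on (0.74, 0.40) = 1.00
  (T ∧ P) ∨ (¬T ∨ U) = min(1, a+b) on (0.00, 1.00) = 1.00
  T ∨ Q = min(1, a+b) on (0.26, 0.37) = 0.63
  ((T ∧ P) ∨ (¬T ∨ U)) ∧ (T ∨ Q) = max(0, a+b−1) on (1.00, 0.63) = 0.63
  → value = 0.6300
|0.4533 − 0.6300| = 0.177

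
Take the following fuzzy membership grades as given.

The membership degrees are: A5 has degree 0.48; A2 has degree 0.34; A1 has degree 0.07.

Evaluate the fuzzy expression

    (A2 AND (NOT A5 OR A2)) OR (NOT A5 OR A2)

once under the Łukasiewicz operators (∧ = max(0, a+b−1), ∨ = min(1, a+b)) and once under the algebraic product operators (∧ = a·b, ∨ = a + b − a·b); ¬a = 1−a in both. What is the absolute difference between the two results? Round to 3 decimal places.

0.243

Under Łukasiewicz:
  NOT A5 = 1 − 0.48 = 0.52
  NOT A5 OR A2 = min(1, a+b) on (0.52, 0.34) = 0.86
  A2 AND (NOT A5 OR A2) = max(0, a+b−1) on (0.34, 0.86) = 0.20
  NOT A5 = 1 − 0.48 = 0.52
  NOT A5 OR A2 = min(1, a+b) on (0.52, 0.34) = 0.86
  (A2 AND (NOT A5 OR A2)) OR (NOT A5 OR A2) = min(1, a+b) on (0.20, 0.86) = 1.00
  → value = 1.0000
Under algebraic product:
  NOT A5 = 1 − 0.4800 = 0.5200
  NOT A5 OR A2 = a + b − a·b on (0.5200, 0.3400) = 0.6832
  A2 AND (NOT A5 OR A2) = a·b on (0.3400, 0.6832) = 0.2323
  NOT A5 = 1 − 0.4800 = 0.5200
  NOT A5 OR A2 = a + b − a·b on (0.5200, 0.3400) = 0.6832
  (A2 AND (NOT A5 OR A2)) OR (NOT A5 OR A2) = a + b − a·b on (0.2323, 0.6832) = 0.7568
  → value = 0.7568
|1.0000 − 0.7568| = 0.243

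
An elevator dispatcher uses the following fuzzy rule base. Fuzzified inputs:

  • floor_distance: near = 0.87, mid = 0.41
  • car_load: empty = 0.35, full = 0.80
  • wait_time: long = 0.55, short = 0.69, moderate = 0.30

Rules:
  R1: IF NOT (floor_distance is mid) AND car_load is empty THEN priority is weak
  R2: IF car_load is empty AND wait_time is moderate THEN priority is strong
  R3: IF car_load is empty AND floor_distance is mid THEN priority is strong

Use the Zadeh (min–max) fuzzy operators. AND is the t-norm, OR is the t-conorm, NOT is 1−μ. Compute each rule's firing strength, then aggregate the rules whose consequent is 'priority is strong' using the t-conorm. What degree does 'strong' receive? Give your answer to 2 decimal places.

0.35

R1: ¬mid=1−0.41=0.59, empty=0.35; AND[min(a, b)] → w = 0.35
R2: empty=0.35, moderate=0.30; AND[min(a, b)] → w = 0.30
R3: empty=0.35, mid=0.41; AND[min(a, b)] → w = 0.35
Rules with consequent 'strong': {R2, R3} → strengths 0.30, 0.35
Aggregate via t-conorm [max(a, b)]: 0.35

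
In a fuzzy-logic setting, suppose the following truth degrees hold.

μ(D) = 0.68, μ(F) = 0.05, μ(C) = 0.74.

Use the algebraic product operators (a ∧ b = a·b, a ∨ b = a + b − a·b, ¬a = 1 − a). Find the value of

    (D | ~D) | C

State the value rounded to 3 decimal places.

~D = 1 − 0.6800 = 0.3200
D | ~D = a + b − a·b on (0.6800, 0.3200) = 0.7824
(D | ~D) | C = a + b − a·b on (0.7824, 0.7400) = 0.9434

0.943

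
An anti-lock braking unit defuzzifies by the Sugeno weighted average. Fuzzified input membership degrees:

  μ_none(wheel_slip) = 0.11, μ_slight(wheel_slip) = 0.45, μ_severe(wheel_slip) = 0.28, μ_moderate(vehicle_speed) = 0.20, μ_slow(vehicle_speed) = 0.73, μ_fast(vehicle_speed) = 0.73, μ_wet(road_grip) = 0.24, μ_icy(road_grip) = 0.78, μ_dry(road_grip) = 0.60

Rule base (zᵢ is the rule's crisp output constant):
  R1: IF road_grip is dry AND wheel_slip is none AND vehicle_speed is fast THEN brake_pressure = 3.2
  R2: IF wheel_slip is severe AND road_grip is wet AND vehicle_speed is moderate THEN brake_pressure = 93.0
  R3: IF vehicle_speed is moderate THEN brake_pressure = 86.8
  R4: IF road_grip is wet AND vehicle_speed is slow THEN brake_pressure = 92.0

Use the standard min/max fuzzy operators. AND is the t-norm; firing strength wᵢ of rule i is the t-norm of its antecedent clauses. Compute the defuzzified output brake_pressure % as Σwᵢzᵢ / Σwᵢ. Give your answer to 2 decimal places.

77.86

R1 (z=3.2): dry=0.60, none=0.11, fast=0.73; AND[min(a, b)] → w = 0.11
R2 (z=93.0): severe=0.28, wet=0.24, moderate=0.20; AND[min(a, b)] → w = 0.20
R3 (z=86.8): moderate=0.20 → w = 0.20
R4 (z=92.0): wet=0.24, slow=0.73; AND[min(a, b)] → w = 0.24
Weighted average = (0.11·3.2 + 0.20·93.0 + 0.20·86.8 + 0.24·92.0) / (0.11 + 0.20 + 0.20 + 0.24)
  = 58.3920 / 0.7500 = 77.86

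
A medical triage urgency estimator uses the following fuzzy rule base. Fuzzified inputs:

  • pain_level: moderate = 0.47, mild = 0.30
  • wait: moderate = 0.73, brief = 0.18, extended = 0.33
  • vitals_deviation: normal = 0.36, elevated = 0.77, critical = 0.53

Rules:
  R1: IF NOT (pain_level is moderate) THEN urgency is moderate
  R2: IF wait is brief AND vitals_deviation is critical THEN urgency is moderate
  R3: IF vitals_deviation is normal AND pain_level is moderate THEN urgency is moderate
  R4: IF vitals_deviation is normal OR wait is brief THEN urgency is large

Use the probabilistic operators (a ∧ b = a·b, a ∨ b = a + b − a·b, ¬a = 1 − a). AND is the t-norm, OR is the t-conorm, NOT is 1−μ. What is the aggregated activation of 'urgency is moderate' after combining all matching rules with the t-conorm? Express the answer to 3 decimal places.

R1: ¬moderate=1−0.47=0.53 → w = 0.5300
R2: brief=0.18, critical=0.53; AND[a·b] → w = 0.0954
R3: normal=0.36, moderate=0.47; AND[a·b] → w = 0.1692
R4: normal=0.36, brief=0.18; OR[a + b − a·b] → w = 0.4752
Rules with consequent 'moderate': {R1, R2, R3} → strengths 0.5300, 0.0954, 0.1692
Aggregate via t-conorm [a + b − a·b]: 0.6468

0.647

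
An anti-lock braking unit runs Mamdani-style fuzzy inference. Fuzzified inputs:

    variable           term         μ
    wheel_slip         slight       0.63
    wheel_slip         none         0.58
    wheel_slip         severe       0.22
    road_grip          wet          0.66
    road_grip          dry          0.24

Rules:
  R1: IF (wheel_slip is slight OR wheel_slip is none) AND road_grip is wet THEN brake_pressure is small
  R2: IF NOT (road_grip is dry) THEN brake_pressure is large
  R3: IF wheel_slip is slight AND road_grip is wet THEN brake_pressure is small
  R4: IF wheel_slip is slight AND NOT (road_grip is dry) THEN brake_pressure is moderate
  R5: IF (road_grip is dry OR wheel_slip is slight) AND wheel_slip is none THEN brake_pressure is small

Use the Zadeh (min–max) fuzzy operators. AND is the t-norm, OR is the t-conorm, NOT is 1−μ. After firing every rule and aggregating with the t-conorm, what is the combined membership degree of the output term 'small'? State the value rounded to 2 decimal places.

R1: (slight=0.63 OR none=0.58) = 0.63; AND[min(a, b)] with wet=0.66 → w = 0.63
R2: ¬dry=1−0.24=0.76 → w = 0.76
R3: slight=0.63, wet=0.66; AND[min(a, b)] → w = 0.63
R4: slight=0.63, ¬dry=1−0.24=0.76; AND[min(a, b)] → w = 0.63
R5: (dry=0.24 OR slight=0.63) = 0.63; AND[min(a, b)] with none=0.58 → w = 0.58
Rules with consequent 'small': {R1, R3, R5} → strengths 0.63, 0.63, 0.58
Aggregate via t-conorm [max(a, b)]: 0.63

0.63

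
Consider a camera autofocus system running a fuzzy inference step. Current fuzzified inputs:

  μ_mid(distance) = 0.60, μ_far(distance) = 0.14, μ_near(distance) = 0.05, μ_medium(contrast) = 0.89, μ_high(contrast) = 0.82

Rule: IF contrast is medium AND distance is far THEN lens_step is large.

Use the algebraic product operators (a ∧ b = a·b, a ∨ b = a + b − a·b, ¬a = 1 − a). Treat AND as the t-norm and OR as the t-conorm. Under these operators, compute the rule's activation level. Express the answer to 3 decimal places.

firing strength: medium=0.89, far=0.14; AND[a·b] → w = 0.1246

0.125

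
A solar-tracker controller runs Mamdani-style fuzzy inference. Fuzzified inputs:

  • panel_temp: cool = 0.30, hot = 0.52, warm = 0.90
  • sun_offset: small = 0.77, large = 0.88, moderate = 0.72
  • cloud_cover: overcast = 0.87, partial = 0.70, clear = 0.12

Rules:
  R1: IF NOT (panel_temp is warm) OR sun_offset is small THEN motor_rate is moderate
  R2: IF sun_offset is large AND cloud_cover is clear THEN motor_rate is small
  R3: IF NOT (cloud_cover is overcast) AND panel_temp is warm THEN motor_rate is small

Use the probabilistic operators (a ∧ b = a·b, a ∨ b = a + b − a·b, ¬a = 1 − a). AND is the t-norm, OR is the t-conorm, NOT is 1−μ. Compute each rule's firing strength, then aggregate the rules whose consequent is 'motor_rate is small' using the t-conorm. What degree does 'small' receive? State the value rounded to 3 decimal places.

R1: ¬warm=1−0.90=0.10, small=0.77; OR[a + b − a·b] → w = 0.7930
R2: large=0.88, clear=0.12; AND[a·b] → w = 0.1056
R3: ¬overcast=1−0.87=0.13, warm=0.90; AND[a·b] → w = 0.1170
Rules with consequent 'small': {R2, R3} → strengths 0.1056, 0.1170
Aggregate via t-conorm [a + b − a·b]: 0.2102

0.210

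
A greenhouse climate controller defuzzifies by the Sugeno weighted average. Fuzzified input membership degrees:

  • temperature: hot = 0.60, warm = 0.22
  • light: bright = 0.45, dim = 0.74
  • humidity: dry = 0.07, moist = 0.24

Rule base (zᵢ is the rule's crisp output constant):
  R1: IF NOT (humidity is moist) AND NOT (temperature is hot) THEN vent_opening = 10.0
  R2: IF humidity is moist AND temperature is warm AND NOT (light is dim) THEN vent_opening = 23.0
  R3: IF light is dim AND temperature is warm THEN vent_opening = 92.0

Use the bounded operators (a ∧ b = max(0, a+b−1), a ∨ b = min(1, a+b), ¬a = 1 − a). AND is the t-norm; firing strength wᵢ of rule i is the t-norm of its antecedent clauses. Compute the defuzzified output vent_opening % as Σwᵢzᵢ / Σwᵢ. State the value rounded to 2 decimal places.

R1 (z=10.0): ¬moist=1−0.24=0.76, ¬hot=1−0.60=0.40; AND[max(0, a+b−1)] → w = 0.16
R2 (z=23.0): moist=0.24, warm=0.22, ¬dim=1−0.74=0.26; AND[max(0, a+b−1)] → w = 0.00
R3 (z=92.0): dim=0.74, warm=0.22; AND[max(0, a+b−1)] → w = 0.00
Weighted average = (0.16·10.0 + 0.00·23.0 + 0.00·92.0) / (0.16 + 0.00 + 0.00)
  = 1.6000 / 0.1600 = 10.00

10.00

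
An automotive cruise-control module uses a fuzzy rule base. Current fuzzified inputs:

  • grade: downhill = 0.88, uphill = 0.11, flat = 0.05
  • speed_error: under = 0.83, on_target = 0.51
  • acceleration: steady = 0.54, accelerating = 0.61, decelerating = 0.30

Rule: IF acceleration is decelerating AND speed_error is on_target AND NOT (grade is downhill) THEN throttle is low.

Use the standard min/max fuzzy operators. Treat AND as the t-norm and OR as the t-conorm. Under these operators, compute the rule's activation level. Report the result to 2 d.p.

0.12

firing strength: decelerating=0.30, on_target=0.51, ¬downhill=1−0.88=0.12; AND[min(a, b)] → w = 0.12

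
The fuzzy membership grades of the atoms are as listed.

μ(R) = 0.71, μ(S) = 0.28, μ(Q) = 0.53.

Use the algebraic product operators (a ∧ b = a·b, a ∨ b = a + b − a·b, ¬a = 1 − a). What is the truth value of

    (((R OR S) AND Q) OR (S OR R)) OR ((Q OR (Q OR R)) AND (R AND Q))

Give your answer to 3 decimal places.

0.921

R OR S = a + b − a·b on (0.7100, 0.2800) = 0.7912
(R OR S) AND Q = a·b on (0.7912, 0.5300) = 0.4193
S OR R = a + b − a·b on (0.2800, 0.7100) = 0.7912
((R OR S) AND Q) OR (S OR R) = a + b − a·b on (0.4193, 0.7912) = 0.8788
Q OR R = a + b − a·b on (0.5300, 0.7100) = 0.8637
Q OR (Q OR R) = a + b − a·b on (0.5300, 0.8637) = 0.9359
R AND Q = a·b on (0.7100, 0.5300) = 0.3763
(Q OR (Q OR R)) AND (R AND Q) = a·b on (0.9359, 0.3763) = 0.3522
(((R OR S) AND Q) OR (S OR R)) OR ((Q OR (Q OR R)) AND (R AND Q)) = a + b − a·b on (0.8788, 0.3522) = 0.9215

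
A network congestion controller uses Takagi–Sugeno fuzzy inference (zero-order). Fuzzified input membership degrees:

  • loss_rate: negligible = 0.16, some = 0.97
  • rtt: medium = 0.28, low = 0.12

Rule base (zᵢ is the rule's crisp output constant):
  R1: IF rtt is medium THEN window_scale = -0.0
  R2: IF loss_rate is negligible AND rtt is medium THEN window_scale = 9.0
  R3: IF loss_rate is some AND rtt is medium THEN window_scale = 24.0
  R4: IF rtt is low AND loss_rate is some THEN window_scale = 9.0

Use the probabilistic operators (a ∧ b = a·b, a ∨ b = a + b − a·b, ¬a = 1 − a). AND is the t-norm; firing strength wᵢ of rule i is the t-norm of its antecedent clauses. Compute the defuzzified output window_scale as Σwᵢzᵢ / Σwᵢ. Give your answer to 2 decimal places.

R1 (z=-0.0): medium=0.28 → w = 0.2800
R2 (z=9.0): negligible=0.16, medium=0.28; AND[a·b] → w = 0.0448
R3 (z=24.0): some=0.97, medium=0.28; AND[a·b] → w = 0.2716
R4 (z=9.0): low=0.12, some=0.97; AND[a·b] → w = 0.1164
Weighted average = (0.2800·-0.0 + 0.0448·9.0 + 0.2716·24.0 + 0.1164·9.0) / (0.2800 + 0.0448 + 0.2716 + 0.1164)
  = 7.9692 / 0.7128 = 11.18

11.18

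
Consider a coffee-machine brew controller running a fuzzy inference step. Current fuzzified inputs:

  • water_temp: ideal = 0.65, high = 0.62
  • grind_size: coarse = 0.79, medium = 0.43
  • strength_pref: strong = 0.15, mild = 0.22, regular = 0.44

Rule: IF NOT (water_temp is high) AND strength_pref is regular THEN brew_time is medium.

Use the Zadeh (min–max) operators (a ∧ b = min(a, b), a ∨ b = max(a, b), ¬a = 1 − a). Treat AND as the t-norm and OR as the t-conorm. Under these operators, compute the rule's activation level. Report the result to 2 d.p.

0.38

firing strength: ¬high=1−0.62=0.38, regular=0.44; AND[min(a, b)] → w = 0.38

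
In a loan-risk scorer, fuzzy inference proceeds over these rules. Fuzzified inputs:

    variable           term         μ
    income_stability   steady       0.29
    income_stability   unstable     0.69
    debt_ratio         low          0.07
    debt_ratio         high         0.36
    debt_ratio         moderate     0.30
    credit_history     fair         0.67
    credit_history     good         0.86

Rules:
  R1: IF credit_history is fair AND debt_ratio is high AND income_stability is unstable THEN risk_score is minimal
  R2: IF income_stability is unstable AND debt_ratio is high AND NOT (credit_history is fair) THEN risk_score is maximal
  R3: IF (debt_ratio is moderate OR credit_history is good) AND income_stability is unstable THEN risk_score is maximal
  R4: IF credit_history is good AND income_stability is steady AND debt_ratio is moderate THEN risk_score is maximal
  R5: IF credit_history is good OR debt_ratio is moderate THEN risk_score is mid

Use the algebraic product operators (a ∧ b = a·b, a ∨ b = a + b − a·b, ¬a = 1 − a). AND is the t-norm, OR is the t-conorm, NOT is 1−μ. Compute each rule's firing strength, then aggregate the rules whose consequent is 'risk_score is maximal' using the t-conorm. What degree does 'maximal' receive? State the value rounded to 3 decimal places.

0.679

R1: fair=0.67, high=0.36, unstable=0.69; AND[a·b] → w = 0.1664
R2: unstable=0.69, high=0.36, ¬fair=1−0.67=0.33; AND[a·b] → w = 0.0820
R3: (moderate=0.30 OR good=0.86) = 0.9020; AND[a·b] with unstable=0.69 → w = 0.6224
R4: good=0.86, steady=0.29, moderate=0.30; AND[a·b] → w = 0.0748
R5: good=0.86, moderate=0.30; OR[a + b − a·b] → w = 0.9020
Rules with consequent 'maximal': {R2, R3, R4} → strengths 0.0820, 0.6224, 0.0748
Aggregate via t-conorm [a + b − a·b]: 0.6793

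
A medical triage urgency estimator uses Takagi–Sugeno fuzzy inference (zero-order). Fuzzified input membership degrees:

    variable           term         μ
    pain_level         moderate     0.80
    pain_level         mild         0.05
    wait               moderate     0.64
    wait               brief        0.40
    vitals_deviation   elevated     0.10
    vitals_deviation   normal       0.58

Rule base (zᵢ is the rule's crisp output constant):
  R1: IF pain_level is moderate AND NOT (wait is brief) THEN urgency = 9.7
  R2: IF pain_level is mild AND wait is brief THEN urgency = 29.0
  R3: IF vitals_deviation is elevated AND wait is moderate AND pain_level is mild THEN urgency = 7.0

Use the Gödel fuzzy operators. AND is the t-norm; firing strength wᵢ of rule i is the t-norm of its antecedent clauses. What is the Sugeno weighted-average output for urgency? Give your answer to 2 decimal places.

R1 (z=9.7): moderate=0.80, ¬brief=1−0.40=0.60; AND[min(a, b)] → w = 0.60
R2 (z=29.0): mild=0.05, brief=0.40; AND[min(a, b)] → w = 0.05
R3 (z=7.0): elevated=0.10, moderate=0.64, mild=0.05; AND[min(a, b)] → w = 0.05
Weighted average = (0.60·9.7 + 0.05·29.0 + 0.05·7.0) / (0.60 + 0.05 + 0.05)
  = 7.6200 / 0.7000 = 10.89

10.89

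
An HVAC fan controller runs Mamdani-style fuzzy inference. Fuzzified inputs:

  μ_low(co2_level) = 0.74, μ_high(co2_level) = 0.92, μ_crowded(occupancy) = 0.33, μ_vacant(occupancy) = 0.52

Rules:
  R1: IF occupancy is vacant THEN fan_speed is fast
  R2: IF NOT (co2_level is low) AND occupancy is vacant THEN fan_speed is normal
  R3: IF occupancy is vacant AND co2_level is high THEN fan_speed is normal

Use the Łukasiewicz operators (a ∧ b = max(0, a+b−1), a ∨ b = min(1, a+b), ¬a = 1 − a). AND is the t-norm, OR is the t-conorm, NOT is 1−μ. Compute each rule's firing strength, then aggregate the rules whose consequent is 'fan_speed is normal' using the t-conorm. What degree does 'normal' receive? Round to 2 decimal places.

0.44

R1: vacant=0.52 → w = 0.52
R2: ¬low=1−0.74=0.26, vacant=0.52; AND[max(0, a+b−1)] → w = 0.00
R3: vacant=0.52, high=0.92; AND[max(0, a+b−1)] → w = 0.44
Rules with consequent 'normal': {R2, R3} → strengths 0.00, 0.44
Aggregate via t-conorm [min(1, a+b)]: 0.44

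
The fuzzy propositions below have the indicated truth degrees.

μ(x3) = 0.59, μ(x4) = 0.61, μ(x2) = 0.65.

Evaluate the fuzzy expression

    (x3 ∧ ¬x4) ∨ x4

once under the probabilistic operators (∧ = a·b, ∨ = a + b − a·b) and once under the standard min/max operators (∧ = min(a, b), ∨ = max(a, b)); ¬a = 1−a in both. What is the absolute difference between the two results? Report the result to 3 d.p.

Under probabilistic:
  ¬x4 = 1 − 0.6100 = 0.3900
  x3 ∧ ¬x4 = a·b on (0.5900, 0.3900) = 0.2301
  (x3 ∧ ¬x4) ∨ x4 = a + b − a·b on (0.2301, 0.6100) = 0.6997
  → value = 0.6997
Under standard min/max:
  ¬x4 = 1 − 0.61 = 0.39
  x3 ∧ ¬x4 = min(a, b) on (0.59, 0.39) = 0.39
  (x3 ∧ ¬x4) ∨ x4 = max(a, b) on (0.39, 0.61) = 0.61
  → value = 0.6100
|0.6997 − 0.6100| = 0.090

0.090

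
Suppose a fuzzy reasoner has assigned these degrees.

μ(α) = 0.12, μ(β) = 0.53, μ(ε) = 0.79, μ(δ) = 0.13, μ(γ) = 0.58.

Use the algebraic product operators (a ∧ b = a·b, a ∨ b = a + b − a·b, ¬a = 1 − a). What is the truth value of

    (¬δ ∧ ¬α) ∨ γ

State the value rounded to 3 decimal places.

0.902

¬δ = 1 − 0.1300 = 0.8700
¬α = 1 − 0.1200 = 0.8800
¬δ ∧ ¬α = a·b on (0.8700, 0.8800) = 0.7656
(¬δ ∧ ¬α) ∨ γ = a + b − a·b on (0.7656, 0.5800) = 0.9016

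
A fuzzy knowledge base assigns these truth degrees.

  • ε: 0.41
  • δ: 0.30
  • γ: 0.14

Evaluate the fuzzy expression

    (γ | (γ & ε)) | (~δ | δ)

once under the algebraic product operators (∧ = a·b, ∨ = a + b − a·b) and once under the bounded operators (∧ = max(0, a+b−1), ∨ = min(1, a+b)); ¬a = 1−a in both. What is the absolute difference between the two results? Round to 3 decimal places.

Under algebraic product:
  γ & ε = a·b on (0.1400, 0.4100) = 0.0574
  γ | (γ & ε) = a + b − a·b on (0.1400, 0.0574) = 0.1894
  ~δ = 1 − 0.3000 = 0.7000
  ~δ | δ = a + b − a·b on (0.7000, 0.3000) = 0.7900
  (γ | (γ & ε)) | (~δ | δ) = a + b − a·b on (0.1894, 0.7900) = 0.8298
  → value = 0.8298
Under bounded:
  γ & ε = max(0, a+b−1) on (0.14, 0.41) = 0.00
  γ | (γ & ε) = min(1, a+b) on (0.14, 0.00) = 0.14
  ~δ = 1 − 0.30 = 0.70
  ~δ | δ = min(1, a+b) on (0.70, 0.30) = 1.00
  (γ | (γ & ε)) | (~δ | δ) = min(1, a+b) on (0.14, 1.00) = 1.00
  → value = 1.0000
|0.8298 − 1.0000| = 0.170

0.170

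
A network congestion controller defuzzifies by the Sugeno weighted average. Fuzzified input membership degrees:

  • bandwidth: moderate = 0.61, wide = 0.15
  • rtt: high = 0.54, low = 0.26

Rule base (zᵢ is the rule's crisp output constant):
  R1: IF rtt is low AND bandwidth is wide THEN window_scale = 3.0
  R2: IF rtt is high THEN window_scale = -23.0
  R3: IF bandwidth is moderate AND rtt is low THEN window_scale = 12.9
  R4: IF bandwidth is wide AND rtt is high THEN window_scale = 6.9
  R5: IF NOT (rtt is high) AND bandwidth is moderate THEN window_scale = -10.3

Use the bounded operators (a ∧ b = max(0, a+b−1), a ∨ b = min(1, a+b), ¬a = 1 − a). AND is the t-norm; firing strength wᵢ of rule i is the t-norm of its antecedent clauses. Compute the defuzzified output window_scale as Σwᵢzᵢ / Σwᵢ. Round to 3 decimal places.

-21.543

R1 (z=3.0): low=0.26, wide=0.15; AND[max(0, a+b−1)] → w = 0.00
R2 (z=-23.0): high=0.54 → w = 0.54
R3 (z=12.9): moderate=0.61, low=0.26; AND[max(0, a+b−1)] → w = 0.00
R4 (z=6.9): wide=0.15, high=0.54; AND[max(0, a+b−1)] → w = 0.00
R5 (z=-10.3): ¬high=1−0.54=0.46, moderate=0.61; AND[max(0, a+b−1)] → w = 0.07
Weighted average = (0.00·3.0 + 0.54·-23.0 + 0.00·12.9 + 0.00·6.9 + 0.07·-10.3) / (0.00 + 0.54 + 0.00 + 0.00 + 0.07)
  = -13.1410 / 0.6100 = -21.543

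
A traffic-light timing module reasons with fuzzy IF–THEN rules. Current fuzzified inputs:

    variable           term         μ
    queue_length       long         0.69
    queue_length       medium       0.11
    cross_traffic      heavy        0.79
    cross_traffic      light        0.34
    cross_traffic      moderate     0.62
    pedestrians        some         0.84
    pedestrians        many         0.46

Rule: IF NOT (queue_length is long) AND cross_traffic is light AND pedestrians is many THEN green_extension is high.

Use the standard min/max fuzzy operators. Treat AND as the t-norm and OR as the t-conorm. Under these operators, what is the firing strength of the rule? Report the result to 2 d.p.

firing strength: ¬long=1−0.69=0.31, light=0.34, many=0.46; AND[min(a, b)] → w = 0.31

0.31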